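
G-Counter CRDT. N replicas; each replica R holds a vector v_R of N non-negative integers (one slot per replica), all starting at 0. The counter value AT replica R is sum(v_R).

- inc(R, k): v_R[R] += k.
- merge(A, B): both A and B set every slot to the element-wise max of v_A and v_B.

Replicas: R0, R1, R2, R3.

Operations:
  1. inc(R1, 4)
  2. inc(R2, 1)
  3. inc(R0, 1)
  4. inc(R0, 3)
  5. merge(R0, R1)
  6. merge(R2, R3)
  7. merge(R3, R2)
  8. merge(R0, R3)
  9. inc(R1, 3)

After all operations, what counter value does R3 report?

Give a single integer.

Op 1: inc R1 by 4 -> R1=(0,4,0,0) value=4
Op 2: inc R2 by 1 -> R2=(0,0,1,0) value=1
Op 3: inc R0 by 1 -> R0=(1,0,0,0) value=1
Op 4: inc R0 by 3 -> R0=(4,0,0,0) value=4
Op 5: merge R0<->R1 -> R0=(4,4,0,0) R1=(4,4,0,0)
Op 6: merge R2<->R3 -> R2=(0,0,1,0) R3=(0,0,1,0)
Op 7: merge R3<->R2 -> R3=(0,0,1,0) R2=(0,0,1,0)
Op 8: merge R0<->R3 -> R0=(4,4,1,0) R3=(4,4,1,0)
Op 9: inc R1 by 3 -> R1=(4,7,0,0) value=11

Answer: 9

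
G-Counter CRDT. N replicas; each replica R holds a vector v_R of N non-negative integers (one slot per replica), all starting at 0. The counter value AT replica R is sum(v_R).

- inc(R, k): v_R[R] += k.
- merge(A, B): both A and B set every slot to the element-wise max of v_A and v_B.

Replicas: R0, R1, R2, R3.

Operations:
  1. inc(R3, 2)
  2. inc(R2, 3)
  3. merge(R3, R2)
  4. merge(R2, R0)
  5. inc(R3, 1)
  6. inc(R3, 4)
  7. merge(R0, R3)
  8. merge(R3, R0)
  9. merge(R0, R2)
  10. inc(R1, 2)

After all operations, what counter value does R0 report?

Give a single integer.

Answer: 10

Derivation:
Op 1: inc R3 by 2 -> R3=(0,0,0,2) value=2
Op 2: inc R2 by 3 -> R2=(0,0,3,0) value=3
Op 3: merge R3<->R2 -> R3=(0,0,3,2) R2=(0,0,3,2)
Op 4: merge R2<->R0 -> R2=(0,0,3,2) R0=(0,0,3,2)
Op 5: inc R3 by 1 -> R3=(0,0,3,3) value=6
Op 6: inc R3 by 4 -> R3=(0,0,3,7) value=10
Op 7: merge R0<->R3 -> R0=(0,0,3,7) R3=(0,0,3,7)
Op 8: merge R3<->R0 -> R3=(0,0,3,7) R0=(0,0,3,7)
Op 9: merge R0<->R2 -> R0=(0,0,3,7) R2=(0,0,3,7)
Op 10: inc R1 by 2 -> R1=(0,2,0,0) value=2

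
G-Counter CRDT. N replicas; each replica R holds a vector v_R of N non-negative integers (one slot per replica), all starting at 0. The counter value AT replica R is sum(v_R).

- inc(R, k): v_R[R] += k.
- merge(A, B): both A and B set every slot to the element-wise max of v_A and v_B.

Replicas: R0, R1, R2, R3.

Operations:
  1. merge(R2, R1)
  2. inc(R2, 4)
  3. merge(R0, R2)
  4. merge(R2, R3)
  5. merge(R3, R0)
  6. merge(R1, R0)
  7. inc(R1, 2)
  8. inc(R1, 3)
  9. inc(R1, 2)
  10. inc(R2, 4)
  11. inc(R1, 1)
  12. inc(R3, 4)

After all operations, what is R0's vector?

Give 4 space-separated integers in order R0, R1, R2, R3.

Op 1: merge R2<->R1 -> R2=(0,0,0,0) R1=(0,0,0,0)
Op 2: inc R2 by 4 -> R2=(0,0,4,0) value=4
Op 3: merge R0<->R2 -> R0=(0,0,4,0) R2=(0,0,4,0)
Op 4: merge R2<->R3 -> R2=(0,0,4,0) R3=(0,0,4,0)
Op 5: merge R3<->R0 -> R3=(0,0,4,0) R0=(0,0,4,0)
Op 6: merge R1<->R0 -> R1=(0,0,4,0) R0=(0,0,4,0)
Op 7: inc R1 by 2 -> R1=(0,2,4,0) value=6
Op 8: inc R1 by 3 -> R1=(0,5,4,0) value=9
Op 9: inc R1 by 2 -> R1=(0,7,4,0) value=11
Op 10: inc R2 by 4 -> R2=(0,0,8,0) value=8
Op 11: inc R1 by 1 -> R1=(0,8,4,0) value=12
Op 12: inc R3 by 4 -> R3=(0,0,4,4) value=8

Answer: 0 0 4 0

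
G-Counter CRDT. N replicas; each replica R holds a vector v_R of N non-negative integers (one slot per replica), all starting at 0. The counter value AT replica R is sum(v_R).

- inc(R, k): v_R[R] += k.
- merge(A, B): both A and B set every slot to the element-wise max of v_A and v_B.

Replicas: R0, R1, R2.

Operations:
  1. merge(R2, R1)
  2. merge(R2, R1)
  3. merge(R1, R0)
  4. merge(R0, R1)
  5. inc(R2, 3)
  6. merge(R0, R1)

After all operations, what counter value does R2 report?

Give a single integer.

Op 1: merge R2<->R1 -> R2=(0,0,0) R1=(0,0,0)
Op 2: merge R2<->R1 -> R2=(0,0,0) R1=(0,0,0)
Op 3: merge R1<->R0 -> R1=(0,0,0) R0=(0,0,0)
Op 4: merge R0<->R1 -> R0=(0,0,0) R1=(0,0,0)
Op 5: inc R2 by 3 -> R2=(0,0,3) value=3
Op 6: merge R0<->R1 -> R0=(0,0,0) R1=(0,0,0)

Answer: 3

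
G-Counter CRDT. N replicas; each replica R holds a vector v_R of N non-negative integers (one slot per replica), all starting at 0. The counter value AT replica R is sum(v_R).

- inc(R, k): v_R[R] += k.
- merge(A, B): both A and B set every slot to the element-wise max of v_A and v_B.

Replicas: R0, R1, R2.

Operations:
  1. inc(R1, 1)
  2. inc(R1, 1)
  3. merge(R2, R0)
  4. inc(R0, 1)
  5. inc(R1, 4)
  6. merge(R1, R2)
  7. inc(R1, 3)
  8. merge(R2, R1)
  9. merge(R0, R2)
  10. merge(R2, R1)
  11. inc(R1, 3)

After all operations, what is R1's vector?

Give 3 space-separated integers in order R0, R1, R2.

Op 1: inc R1 by 1 -> R1=(0,1,0) value=1
Op 2: inc R1 by 1 -> R1=(0,2,0) value=2
Op 3: merge R2<->R0 -> R2=(0,0,0) R0=(0,0,0)
Op 4: inc R0 by 1 -> R0=(1,0,0) value=1
Op 5: inc R1 by 4 -> R1=(0,6,0) value=6
Op 6: merge R1<->R2 -> R1=(0,6,0) R2=(0,6,0)
Op 7: inc R1 by 3 -> R1=(0,9,0) value=9
Op 8: merge R2<->R1 -> R2=(0,9,0) R1=(0,9,0)
Op 9: merge R0<->R2 -> R0=(1,9,0) R2=(1,9,0)
Op 10: merge R2<->R1 -> R2=(1,9,0) R1=(1,9,0)
Op 11: inc R1 by 3 -> R1=(1,12,0) value=13

Answer: 1 12 0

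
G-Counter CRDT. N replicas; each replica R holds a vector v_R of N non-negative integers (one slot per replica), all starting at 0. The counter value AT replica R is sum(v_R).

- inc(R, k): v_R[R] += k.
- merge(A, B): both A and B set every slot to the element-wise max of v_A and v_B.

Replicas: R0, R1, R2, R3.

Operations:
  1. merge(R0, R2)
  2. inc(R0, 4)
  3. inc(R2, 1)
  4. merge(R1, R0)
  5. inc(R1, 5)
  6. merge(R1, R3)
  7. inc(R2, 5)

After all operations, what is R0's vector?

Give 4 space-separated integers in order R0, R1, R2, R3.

Answer: 4 0 0 0

Derivation:
Op 1: merge R0<->R2 -> R0=(0,0,0,0) R2=(0,0,0,0)
Op 2: inc R0 by 4 -> R0=(4,0,0,0) value=4
Op 3: inc R2 by 1 -> R2=(0,0,1,0) value=1
Op 4: merge R1<->R0 -> R1=(4,0,0,0) R0=(4,0,0,0)
Op 5: inc R1 by 5 -> R1=(4,5,0,0) value=9
Op 6: merge R1<->R3 -> R1=(4,5,0,0) R3=(4,5,0,0)
Op 7: inc R2 by 5 -> R2=(0,0,6,0) value=6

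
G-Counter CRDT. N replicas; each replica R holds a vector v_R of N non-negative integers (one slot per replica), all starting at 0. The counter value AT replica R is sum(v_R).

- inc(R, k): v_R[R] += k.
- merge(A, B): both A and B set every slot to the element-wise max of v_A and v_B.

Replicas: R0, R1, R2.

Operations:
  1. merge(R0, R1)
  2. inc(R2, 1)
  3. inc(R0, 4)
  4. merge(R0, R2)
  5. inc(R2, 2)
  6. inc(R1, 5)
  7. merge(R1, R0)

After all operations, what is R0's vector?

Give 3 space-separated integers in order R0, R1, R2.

Op 1: merge R0<->R1 -> R0=(0,0,0) R1=(0,0,0)
Op 2: inc R2 by 1 -> R2=(0,0,1) value=1
Op 3: inc R0 by 4 -> R0=(4,0,0) value=4
Op 4: merge R0<->R2 -> R0=(4,0,1) R2=(4,0,1)
Op 5: inc R2 by 2 -> R2=(4,0,3) value=7
Op 6: inc R1 by 5 -> R1=(0,5,0) value=5
Op 7: merge R1<->R0 -> R1=(4,5,1) R0=(4,5,1)

Answer: 4 5 1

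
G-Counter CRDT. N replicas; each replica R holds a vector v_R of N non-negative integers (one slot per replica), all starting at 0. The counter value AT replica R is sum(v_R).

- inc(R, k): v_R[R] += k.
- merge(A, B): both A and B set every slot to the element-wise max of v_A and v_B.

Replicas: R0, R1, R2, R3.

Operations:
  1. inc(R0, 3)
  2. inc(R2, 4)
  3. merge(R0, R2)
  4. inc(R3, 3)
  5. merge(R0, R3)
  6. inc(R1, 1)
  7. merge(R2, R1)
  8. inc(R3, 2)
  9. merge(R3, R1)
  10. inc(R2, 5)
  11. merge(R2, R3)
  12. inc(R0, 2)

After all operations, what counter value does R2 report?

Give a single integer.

Answer: 18

Derivation:
Op 1: inc R0 by 3 -> R0=(3,0,0,0) value=3
Op 2: inc R2 by 4 -> R2=(0,0,4,0) value=4
Op 3: merge R0<->R2 -> R0=(3,0,4,0) R2=(3,0,4,0)
Op 4: inc R3 by 3 -> R3=(0,0,0,3) value=3
Op 5: merge R0<->R3 -> R0=(3,0,4,3) R3=(3,0,4,3)
Op 6: inc R1 by 1 -> R1=(0,1,0,0) value=1
Op 7: merge R2<->R1 -> R2=(3,1,4,0) R1=(3,1,4,0)
Op 8: inc R3 by 2 -> R3=(3,0,4,5) value=12
Op 9: merge R3<->R1 -> R3=(3,1,4,5) R1=(3,1,4,5)
Op 10: inc R2 by 5 -> R2=(3,1,9,0) value=13
Op 11: merge R2<->R3 -> R2=(3,1,9,5) R3=(3,1,9,5)
Op 12: inc R0 by 2 -> R0=(5,0,4,3) value=12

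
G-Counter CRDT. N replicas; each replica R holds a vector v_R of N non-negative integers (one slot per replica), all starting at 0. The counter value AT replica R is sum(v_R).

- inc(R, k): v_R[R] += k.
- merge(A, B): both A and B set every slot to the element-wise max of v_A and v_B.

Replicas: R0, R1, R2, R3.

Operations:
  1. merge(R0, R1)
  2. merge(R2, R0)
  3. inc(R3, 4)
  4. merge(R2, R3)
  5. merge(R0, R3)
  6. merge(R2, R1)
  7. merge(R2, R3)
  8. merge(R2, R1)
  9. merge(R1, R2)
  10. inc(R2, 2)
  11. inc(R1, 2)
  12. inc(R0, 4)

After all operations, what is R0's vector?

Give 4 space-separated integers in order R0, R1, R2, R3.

Answer: 4 0 0 4

Derivation:
Op 1: merge R0<->R1 -> R0=(0,0,0,0) R1=(0,0,0,0)
Op 2: merge R2<->R0 -> R2=(0,0,0,0) R0=(0,0,0,0)
Op 3: inc R3 by 4 -> R3=(0,0,0,4) value=4
Op 4: merge R2<->R3 -> R2=(0,0,0,4) R3=(0,0,0,4)
Op 5: merge R0<->R3 -> R0=(0,0,0,4) R3=(0,0,0,4)
Op 6: merge R2<->R1 -> R2=(0,0,0,4) R1=(0,0,0,4)
Op 7: merge R2<->R3 -> R2=(0,0,0,4) R3=(0,0,0,4)
Op 8: merge R2<->R1 -> R2=(0,0,0,4) R1=(0,0,0,4)
Op 9: merge R1<->R2 -> R1=(0,0,0,4) R2=(0,0,0,4)
Op 10: inc R2 by 2 -> R2=(0,0,2,4) value=6
Op 11: inc R1 by 2 -> R1=(0,2,0,4) value=6
Op 12: inc R0 by 4 -> R0=(4,0,0,4) value=8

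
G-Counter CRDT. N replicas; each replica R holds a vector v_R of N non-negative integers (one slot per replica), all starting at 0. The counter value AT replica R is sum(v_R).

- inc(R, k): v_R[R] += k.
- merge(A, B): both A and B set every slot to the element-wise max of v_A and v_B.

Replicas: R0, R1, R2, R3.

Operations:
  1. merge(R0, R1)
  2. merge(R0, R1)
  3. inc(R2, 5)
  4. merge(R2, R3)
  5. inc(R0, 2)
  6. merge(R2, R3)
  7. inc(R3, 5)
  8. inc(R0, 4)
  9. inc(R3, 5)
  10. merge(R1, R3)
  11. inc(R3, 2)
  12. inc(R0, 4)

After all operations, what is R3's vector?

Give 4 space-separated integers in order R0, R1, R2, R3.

Op 1: merge R0<->R1 -> R0=(0,0,0,0) R1=(0,0,0,0)
Op 2: merge R0<->R1 -> R0=(0,0,0,0) R1=(0,0,0,0)
Op 3: inc R2 by 5 -> R2=(0,0,5,0) value=5
Op 4: merge R2<->R3 -> R2=(0,0,5,0) R3=(0,0,5,0)
Op 5: inc R0 by 2 -> R0=(2,0,0,0) value=2
Op 6: merge R2<->R3 -> R2=(0,0,5,0) R3=(0,0,5,0)
Op 7: inc R3 by 5 -> R3=(0,0,5,5) value=10
Op 8: inc R0 by 4 -> R0=(6,0,0,0) value=6
Op 9: inc R3 by 5 -> R3=(0,0,5,10) value=15
Op 10: merge R1<->R3 -> R1=(0,0,5,10) R3=(0,0,5,10)
Op 11: inc R3 by 2 -> R3=(0,0,5,12) value=17
Op 12: inc R0 by 4 -> R0=(10,0,0,0) value=10

Answer: 0 0 5 12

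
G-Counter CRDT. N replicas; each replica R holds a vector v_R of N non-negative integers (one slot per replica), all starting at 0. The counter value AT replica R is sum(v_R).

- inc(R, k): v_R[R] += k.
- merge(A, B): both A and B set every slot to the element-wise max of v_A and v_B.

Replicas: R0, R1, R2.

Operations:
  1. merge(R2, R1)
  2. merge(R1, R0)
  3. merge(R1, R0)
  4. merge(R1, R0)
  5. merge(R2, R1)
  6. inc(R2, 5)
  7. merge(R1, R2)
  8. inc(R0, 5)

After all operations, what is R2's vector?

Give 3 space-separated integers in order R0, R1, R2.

Answer: 0 0 5

Derivation:
Op 1: merge R2<->R1 -> R2=(0,0,0) R1=(0,0,0)
Op 2: merge R1<->R0 -> R1=(0,0,0) R0=(0,0,0)
Op 3: merge R1<->R0 -> R1=(0,0,0) R0=(0,0,0)
Op 4: merge R1<->R0 -> R1=(0,0,0) R0=(0,0,0)
Op 5: merge R2<->R1 -> R2=(0,0,0) R1=(0,0,0)
Op 6: inc R2 by 5 -> R2=(0,0,5) value=5
Op 7: merge R1<->R2 -> R1=(0,0,5) R2=(0,0,5)
Op 8: inc R0 by 5 -> R0=(5,0,0) value=5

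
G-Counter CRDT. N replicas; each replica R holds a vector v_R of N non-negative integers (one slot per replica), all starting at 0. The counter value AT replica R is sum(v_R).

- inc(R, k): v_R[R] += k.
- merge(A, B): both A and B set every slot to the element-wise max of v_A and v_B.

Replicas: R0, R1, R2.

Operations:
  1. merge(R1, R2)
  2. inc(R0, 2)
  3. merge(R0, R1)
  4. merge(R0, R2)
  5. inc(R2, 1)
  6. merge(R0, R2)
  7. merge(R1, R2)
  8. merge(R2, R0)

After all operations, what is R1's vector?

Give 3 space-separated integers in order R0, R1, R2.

Answer: 2 0 1

Derivation:
Op 1: merge R1<->R2 -> R1=(0,0,0) R2=(0,0,0)
Op 2: inc R0 by 2 -> R0=(2,0,0) value=2
Op 3: merge R0<->R1 -> R0=(2,0,0) R1=(2,0,0)
Op 4: merge R0<->R2 -> R0=(2,0,0) R2=(2,0,0)
Op 5: inc R2 by 1 -> R2=(2,0,1) value=3
Op 6: merge R0<->R2 -> R0=(2,0,1) R2=(2,0,1)
Op 7: merge R1<->R2 -> R1=(2,0,1) R2=(2,0,1)
Op 8: merge R2<->R0 -> R2=(2,0,1) R0=(2,0,1)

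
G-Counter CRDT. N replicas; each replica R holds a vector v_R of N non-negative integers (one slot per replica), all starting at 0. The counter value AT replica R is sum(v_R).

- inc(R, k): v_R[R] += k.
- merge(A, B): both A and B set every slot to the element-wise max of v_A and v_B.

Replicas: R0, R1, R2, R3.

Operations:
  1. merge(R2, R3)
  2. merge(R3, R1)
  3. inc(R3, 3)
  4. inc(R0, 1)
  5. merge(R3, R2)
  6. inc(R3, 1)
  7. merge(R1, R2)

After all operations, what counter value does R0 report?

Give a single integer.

Op 1: merge R2<->R3 -> R2=(0,0,0,0) R3=(0,0,0,0)
Op 2: merge R3<->R1 -> R3=(0,0,0,0) R1=(0,0,0,0)
Op 3: inc R3 by 3 -> R3=(0,0,0,3) value=3
Op 4: inc R0 by 1 -> R0=(1,0,0,0) value=1
Op 5: merge R3<->R2 -> R3=(0,0,0,3) R2=(0,0,0,3)
Op 6: inc R3 by 1 -> R3=(0,0,0,4) value=4
Op 7: merge R1<->R2 -> R1=(0,0,0,3) R2=(0,0,0,3)

Answer: 1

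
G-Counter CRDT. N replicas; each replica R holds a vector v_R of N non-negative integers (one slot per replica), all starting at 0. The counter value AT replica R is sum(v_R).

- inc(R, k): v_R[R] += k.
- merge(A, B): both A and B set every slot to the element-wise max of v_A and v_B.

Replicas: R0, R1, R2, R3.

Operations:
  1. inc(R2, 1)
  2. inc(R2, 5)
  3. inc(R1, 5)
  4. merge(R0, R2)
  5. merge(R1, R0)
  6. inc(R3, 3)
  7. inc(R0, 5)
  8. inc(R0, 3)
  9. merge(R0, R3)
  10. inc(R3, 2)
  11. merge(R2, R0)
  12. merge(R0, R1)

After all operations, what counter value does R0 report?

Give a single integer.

Answer: 22

Derivation:
Op 1: inc R2 by 1 -> R2=(0,0,1,0) value=1
Op 2: inc R2 by 5 -> R2=(0,0,6,0) value=6
Op 3: inc R1 by 5 -> R1=(0,5,0,0) value=5
Op 4: merge R0<->R2 -> R0=(0,0,6,0) R2=(0,0,6,0)
Op 5: merge R1<->R0 -> R1=(0,5,6,0) R0=(0,5,6,0)
Op 6: inc R3 by 3 -> R3=(0,0,0,3) value=3
Op 7: inc R0 by 5 -> R0=(5,5,6,0) value=16
Op 8: inc R0 by 3 -> R0=(8,5,6,0) value=19
Op 9: merge R0<->R3 -> R0=(8,5,6,3) R3=(8,5,6,3)
Op 10: inc R3 by 2 -> R3=(8,5,6,5) value=24
Op 11: merge R2<->R0 -> R2=(8,5,6,3) R0=(8,5,6,3)
Op 12: merge R0<->R1 -> R0=(8,5,6,3) R1=(8,5,6,3)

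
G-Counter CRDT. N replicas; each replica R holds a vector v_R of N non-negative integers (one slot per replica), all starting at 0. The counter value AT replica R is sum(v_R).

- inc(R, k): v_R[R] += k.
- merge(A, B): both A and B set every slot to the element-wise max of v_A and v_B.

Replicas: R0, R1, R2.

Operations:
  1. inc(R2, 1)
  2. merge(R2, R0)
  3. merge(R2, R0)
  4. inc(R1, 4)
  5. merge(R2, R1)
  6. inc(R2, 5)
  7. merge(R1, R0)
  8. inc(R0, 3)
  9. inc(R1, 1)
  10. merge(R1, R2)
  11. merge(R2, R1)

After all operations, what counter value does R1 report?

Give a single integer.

Answer: 11

Derivation:
Op 1: inc R2 by 1 -> R2=(0,0,1) value=1
Op 2: merge R2<->R0 -> R2=(0,0,1) R0=(0,0,1)
Op 3: merge R2<->R0 -> R2=(0,0,1) R0=(0,0,1)
Op 4: inc R1 by 4 -> R1=(0,4,0) value=4
Op 5: merge R2<->R1 -> R2=(0,4,1) R1=(0,4,1)
Op 6: inc R2 by 5 -> R2=(0,4,6) value=10
Op 7: merge R1<->R0 -> R1=(0,4,1) R0=(0,4,1)
Op 8: inc R0 by 3 -> R0=(3,4,1) value=8
Op 9: inc R1 by 1 -> R1=(0,5,1) value=6
Op 10: merge R1<->R2 -> R1=(0,5,6) R2=(0,5,6)
Op 11: merge R2<->R1 -> R2=(0,5,6) R1=(0,5,6)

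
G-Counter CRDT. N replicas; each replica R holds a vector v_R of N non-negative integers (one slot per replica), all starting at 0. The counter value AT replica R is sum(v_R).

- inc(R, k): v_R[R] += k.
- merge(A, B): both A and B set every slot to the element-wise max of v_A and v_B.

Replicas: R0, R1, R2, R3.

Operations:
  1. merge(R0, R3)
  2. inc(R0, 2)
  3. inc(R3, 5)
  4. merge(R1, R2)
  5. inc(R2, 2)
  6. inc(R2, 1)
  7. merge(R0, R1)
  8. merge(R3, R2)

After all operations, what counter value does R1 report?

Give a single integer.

Answer: 2

Derivation:
Op 1: merge R0<->R3 -> R0=(0,0,0,0) R3=(0,0,0,0)
Op 2: inc R0 by 2 -> R0=(2,0,0,0) value=2
Op 3: inc R3 by 5 -> R3=(0,0,0,5) value=5
Op 4: merge R1<->R2 -> R1=(0,0,0,0) R2=(0,0,0,0)
Op 5: inc R2 by 2 -> R2=(0,0,2,0) value=2
Op 6: inc R2 by 1 -> R2=(0,0,3,0) value=3
Op 7: merge R0<->R1 -> R0=(2,0,0,0) R1=(2,0,0,0)
Op 8: merge R3<->R2 -> R3=(0,0,3,5) R2=(0,0,3,5)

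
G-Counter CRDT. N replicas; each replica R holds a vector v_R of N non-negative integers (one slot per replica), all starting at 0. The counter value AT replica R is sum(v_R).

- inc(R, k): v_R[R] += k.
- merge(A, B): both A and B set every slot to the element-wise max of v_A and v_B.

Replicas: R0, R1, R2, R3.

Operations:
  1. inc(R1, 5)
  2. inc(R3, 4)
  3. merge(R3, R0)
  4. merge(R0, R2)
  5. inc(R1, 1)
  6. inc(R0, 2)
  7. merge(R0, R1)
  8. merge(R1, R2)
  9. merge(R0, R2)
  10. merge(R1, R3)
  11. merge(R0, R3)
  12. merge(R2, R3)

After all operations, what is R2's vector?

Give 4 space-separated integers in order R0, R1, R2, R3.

Answer: 2 6 0 4

Derivation:
Op 1: inc R1 by 5 -> R1=(0,5,0,0) value=5
Op 2: inc R3 by 4 -> R3=(0,0,0,4) value=4
Op 3: merge R3<->R0 -> R3=(0,0,0,4) R0=(0,0,0,4)
Op 4: merge R0<->R2 -> R0=(0,0,0,4) R2=(0,0,0,4)
Op 5: inc R1 by 1 -> R1=(0,6,0,0) value=6
Op 6: inc R0 by 2 -> R0=(2,0,0,4) value=6
Op 7: merge R0<->R1 -> R0=(2,6,0,4) R1=(2,6,0,4)
Op 8: merge R1<->R2 -> R1=(2,6,0,4) R2=(2,6,0,4)
Op 9: merge R0<->R2 -> R0=(2,6,0,4) R2=(2,6,0,4)
Op 10: merge R1<->R3 -> R1=(2,6,0,4) R3=(2,6,0,4)
Op 11: merge R0<->R3 -> R0=(2,6,0,4) R3=(2,6,0,4)
Op 12: merge R2<->R3 -> R2=(2,6,0,4) R3=(2,6,0,4)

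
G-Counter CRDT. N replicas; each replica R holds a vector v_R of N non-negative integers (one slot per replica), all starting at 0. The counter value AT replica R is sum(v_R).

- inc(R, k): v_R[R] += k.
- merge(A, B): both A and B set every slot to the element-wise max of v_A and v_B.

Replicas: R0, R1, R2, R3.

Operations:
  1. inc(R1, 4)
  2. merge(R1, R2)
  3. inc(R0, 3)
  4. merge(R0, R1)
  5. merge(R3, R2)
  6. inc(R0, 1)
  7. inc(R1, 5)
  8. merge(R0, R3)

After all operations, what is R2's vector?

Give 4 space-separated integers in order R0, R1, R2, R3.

Op 1: inc R1 by 4 -> R1=(0,4,0,0) value=4
Op 2: merge R1<->R2 -> R1=(0,4,0,0) R2=(0,4,0,0)
Op 3: inc R0 by 3 -> R0=(3,0,0,0) value=3
Op 4: merge R0<->R1 -> R0=(3,4,0,0) R1=(3,4,0,0)
Op 5: merge R3<->R2 -> R3=(0,4,0,0) R2=(0,4,0,0)
Op 6: inc R0 by 1 -> R0=(4,4,0,0) value=8
Op 7: inc R1 by 5 -> R1=(3,9,0,0) value=12
Op 8: merge R0<->R3 -> R0=(4,4,0,0) R3=(4,4,0,0)

Answer: 0 4 0 0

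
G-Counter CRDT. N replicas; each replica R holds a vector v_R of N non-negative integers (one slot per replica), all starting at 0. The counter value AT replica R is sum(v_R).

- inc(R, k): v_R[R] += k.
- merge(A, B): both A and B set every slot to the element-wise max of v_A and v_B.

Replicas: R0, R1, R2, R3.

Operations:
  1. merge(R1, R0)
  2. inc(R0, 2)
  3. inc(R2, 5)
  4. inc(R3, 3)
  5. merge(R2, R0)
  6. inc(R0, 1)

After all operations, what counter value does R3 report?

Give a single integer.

Answer: 3

Derivation:
Op 1: merge R1<->R0 -> R1=(0,0,0,0) R0=(0,0,0,0)
Op 2: inc R0 by 2 -> R0=(2,0,0,0) value=2
Op 3: inc R2 by 5 -> R2=(0,0,5,0) value=5
Op 4: inc R3 by 3 -> R3=(0,0,0,3) value=3
Op 5: merge R2<->R0 -> R2=(2,0,5,0) R0=(2,0,5,0)
Op 6: inc R0 by 1 -> R0=(3,0,5,0) value=8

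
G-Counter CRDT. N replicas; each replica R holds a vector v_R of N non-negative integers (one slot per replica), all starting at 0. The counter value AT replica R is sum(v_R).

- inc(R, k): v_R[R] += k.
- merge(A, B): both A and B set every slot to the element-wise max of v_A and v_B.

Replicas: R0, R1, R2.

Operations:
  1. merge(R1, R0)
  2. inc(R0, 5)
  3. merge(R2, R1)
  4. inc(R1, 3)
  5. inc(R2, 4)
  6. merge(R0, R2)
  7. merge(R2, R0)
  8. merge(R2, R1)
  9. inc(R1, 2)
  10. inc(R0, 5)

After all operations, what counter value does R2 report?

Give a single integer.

Op 1: merge R1<->R0 -> R1=(0,0,0) R0=(0,0,0)
Op 2: inc R0 by 5 -> R0=(5,0,0) value=5
Op 3: merge R2<->R1 -> R2=(0,0,0) R1=(0,0,0)
Op 4: inc R1 by 3 -> R1=(0,3,0) value=3
Op 5: inc R2 by 4 -> R2=(0,0,4) value=4
Op 6: merge R0<->R2 -> R0=(5,0,4) R2=(5,0,4)
Op 7: merge R2<->R0 -> R2=(5,0,4) R0=(5,0,4)
Op 8: merge R2<->R1 -> R2=(5,3,4) R1=(5,3,4)
Op 9: inc R1 by 2 -> R1=(5,5,4) value=14
Op 10: inc R0 by 5 -> R0=(10,0,4) value=14

Answer: 12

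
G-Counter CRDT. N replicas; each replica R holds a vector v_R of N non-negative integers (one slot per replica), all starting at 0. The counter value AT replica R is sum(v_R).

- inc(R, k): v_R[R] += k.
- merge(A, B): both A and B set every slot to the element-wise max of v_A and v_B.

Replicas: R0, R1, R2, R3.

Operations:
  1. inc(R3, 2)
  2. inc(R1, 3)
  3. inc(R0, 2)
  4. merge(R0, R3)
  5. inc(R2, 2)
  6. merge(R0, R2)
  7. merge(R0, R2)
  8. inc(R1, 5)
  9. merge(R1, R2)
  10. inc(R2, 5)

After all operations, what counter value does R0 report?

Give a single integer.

Op 1: inc R3 by 2 -> R3=(0,0,0,2) value=2
Op 2: inc R1 by 3 -> R1=(0,3,0,0) value=3
Op 3: inc R0 by 2 -> R0=(2,0,0,0) value=2
Op 4: merge R0<->R3 -> R0=(2,0,0,2) R3=(2,0,0,2)
Op 5: inc R2 by 2 -> R2=(0,0,2,0) value=2
Op 6: merge R0<->R2 -> R0=(2,0,2,2) R2=(2,0,2,2)
Op 7: merge R0<->R2 -> R0=(2,0,2,2) R2=(2,0,2,2)
Op 8: inc R1 by 5 -> R1=(0,8,0,0) value=8
Op 9: merge R1<->R2 -> R1=(2,8,2,2) R2=(2,8,2,2)
Op 10: inc R2 by 5 -> R2=(2,8,7,2) value=19

Answer: 6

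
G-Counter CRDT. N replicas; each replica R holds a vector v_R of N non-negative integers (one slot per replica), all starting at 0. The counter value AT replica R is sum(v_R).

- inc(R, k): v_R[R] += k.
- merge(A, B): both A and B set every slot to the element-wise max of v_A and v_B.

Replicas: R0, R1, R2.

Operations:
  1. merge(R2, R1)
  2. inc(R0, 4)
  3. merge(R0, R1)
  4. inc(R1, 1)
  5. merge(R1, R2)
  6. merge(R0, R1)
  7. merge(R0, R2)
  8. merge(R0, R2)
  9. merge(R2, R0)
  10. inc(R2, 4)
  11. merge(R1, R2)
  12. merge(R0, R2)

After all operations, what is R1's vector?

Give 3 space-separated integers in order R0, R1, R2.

Op 1: merge R2<->R1 -> R2=(0,0,0) R1=(0,0,0)
Op 2: inc R0 by 4 -> R0=(4,0,0) value=4
Op 3: merge R0<->R1 -> R0=(4,0,0) R1=(4,0,0)
Op 4: inc R1 by 1 -> R1=(4,1,0) value=5
Op 5: merge R1<->R2 -> R1=(4,1,0) R2=(4,1,0)
Op 6: merge R0<->R1 -> R0=(4,1,0) R1=(4,1,0)
Op 7: merge R0<->R2 -> R0=(4,1,0) R2=(4,1,0)
Op 8: merge R0<->R2 -> R0=(4,1,0) R2=(4,1,0)
Op 9: merge R2<->R0 -> R2=(4,1,0) R0=(4,1,0)
Op 10: inc R2 by 4 -> R2=(4,1,4) value=9
Op 11: merge R1<->R2 -> R1=(4,1,4) R2=(4,1,4)
Op 12: merge R0<->R2 -> R0=(4,1,4) R2=(4,1,4)

Answer: 4 1 4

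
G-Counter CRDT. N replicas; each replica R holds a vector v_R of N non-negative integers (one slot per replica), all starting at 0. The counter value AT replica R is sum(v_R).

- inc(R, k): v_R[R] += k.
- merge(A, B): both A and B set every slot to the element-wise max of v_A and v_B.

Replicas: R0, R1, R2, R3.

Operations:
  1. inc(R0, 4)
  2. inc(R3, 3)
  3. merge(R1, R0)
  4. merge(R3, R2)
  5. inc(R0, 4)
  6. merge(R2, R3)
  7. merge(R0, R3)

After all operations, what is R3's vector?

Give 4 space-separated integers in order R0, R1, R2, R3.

Answer: 8 0 0 3

Derivation:
Op 1: inc R0 by 4 -> R0=(4,0,0,0) value=4
Op 2: inc R3 by 3 -> R3=(0,0,0,3) value=3
Op 3: merge R1<->R0 -> R1=(4,0,0,0) R0=(4,0,0,0)
Op 4: merge R3<->R2 -> R3=(0,0,0,3) R2=(0,0,0,3)
Op 5: inc R0 by 4 -> R0=(8,0,0,0) value=8
Op 6: merge R2<->R3 -> R2=(0,0,0,3) R3=(0,0,0,3)
Op 7: merge R0<->R3 -> R0=(8,0,0,3) R3=(8,0,0,3)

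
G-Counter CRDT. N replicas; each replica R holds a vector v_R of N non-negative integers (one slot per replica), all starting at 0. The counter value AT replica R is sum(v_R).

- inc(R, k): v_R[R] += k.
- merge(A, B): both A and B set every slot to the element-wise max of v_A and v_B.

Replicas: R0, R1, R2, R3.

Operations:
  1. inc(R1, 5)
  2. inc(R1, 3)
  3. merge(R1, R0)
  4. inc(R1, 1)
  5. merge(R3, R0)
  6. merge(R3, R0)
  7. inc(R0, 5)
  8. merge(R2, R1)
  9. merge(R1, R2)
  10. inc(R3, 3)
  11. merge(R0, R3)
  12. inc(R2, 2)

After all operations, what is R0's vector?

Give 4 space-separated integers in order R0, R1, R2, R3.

Answer: 5 8 0 3

Derivation:
Op 1: inc R1 by 5 -> R1=(0,5,0,0) value=5
Op 2: inc R1 by 3 -> R1=(0,8,0,0) value=8
Op 3: merge R1<->R0 -> R1=(0,8,0,0) R0=(0,8,0,0)
Op 4: inc R1 by 1 -> R1=(0,9,0,0) value=9
Op 5: merge R3<->R0 -> R3=(0,8,0,0) R0=(0,8,0,0)
Op 6: merge R3<->R0 -> R3=(0,8,0,0) R0=(0,8,0,0)
Op 7: inc R0 by 5 -> R0=(5,8,0,0) value=13
Op 8: merge R2<->R1 -> R2=(0,9,0,0) R1=(0,9,0,0)
Op 9: merge R1<->R2 -> R1=(0,9,0,0) R2=(0,9,0,0)
Op 10: inc R3 by 3 -> R3=(0,8,0,3) value=11
Op 11: merge R0<->R3 -> R0=(5,8,0,3) R3=(5,8,0,3)
Op 12: inc R2 by 2 -> R2=(0,9,2,0) value=11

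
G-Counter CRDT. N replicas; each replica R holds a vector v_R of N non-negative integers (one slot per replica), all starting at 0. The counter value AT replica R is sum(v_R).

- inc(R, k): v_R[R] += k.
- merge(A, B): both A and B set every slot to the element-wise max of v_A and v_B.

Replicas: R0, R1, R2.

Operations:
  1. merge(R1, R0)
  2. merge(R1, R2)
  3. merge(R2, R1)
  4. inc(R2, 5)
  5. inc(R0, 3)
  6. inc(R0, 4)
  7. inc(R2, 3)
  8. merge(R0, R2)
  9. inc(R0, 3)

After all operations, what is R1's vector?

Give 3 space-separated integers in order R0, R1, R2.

Answer: 0 0 0

Derivation:
Op 1: merge R1<->R0 -> R1=(0,0,0) R0=(0,0,0)
Op 2: merge R1<->R2 -> R1=(0,0,0) R2=(0,0,0)
Op 3: merge R2<->R1 -> R2=(0,0,0) R1=(0,0,0)
Op 4: inc R2 by 5 -> R2=(0,0,5) value=5
Op 5: inc R0 by 3 -> R0=(3,0,0) value=3
Op 6: inc R0 by 4 -> R0=(7,0,0) value=7
Op 7: inc R2 by 3 -> R2=(0,0,8) value=8
Op 8: merge R0<->R2 -> R0=(7,0,8) R2=(7,0,8)
Op 9: inc R0 by 3 -> R0=(10,0,8) value=18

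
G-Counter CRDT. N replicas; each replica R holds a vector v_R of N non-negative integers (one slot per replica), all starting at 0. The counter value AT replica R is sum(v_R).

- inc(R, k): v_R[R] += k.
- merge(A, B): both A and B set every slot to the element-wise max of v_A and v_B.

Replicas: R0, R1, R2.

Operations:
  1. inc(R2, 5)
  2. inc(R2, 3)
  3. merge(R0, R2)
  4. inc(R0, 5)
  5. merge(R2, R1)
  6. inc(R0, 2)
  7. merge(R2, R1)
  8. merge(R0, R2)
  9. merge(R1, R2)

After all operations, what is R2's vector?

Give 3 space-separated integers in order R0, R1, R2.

Op 1: inc R2 by 5 -> R2=(0,0,5) value=5
Op 2: inc R2 by 3 -> R2=(0,0,8) value=8
Op 3: merge R0<->R2 -> R0=(0,0,8) R2=(0,0,8)
Op 4: inc R0 by 5 -> R0=(5,0,8) value=13
Op 5: merge R2<->R1 -> R2=(0,0,8) R1=(0,0,8)
Op 6: inc R0 by 2 -> R0=(7,0,8) value=15
Op 7: merge R2<->R1 -> R2=(0,0,8) R1=(0,0,8)
Op 8: merge R0<->R2 -> R0=(7,0,8) R2=(7,0,8)
Op 9: merge R1<->R2 -> R1=(7,0,8) R2=(7,0,8)

Answer: 7 0 8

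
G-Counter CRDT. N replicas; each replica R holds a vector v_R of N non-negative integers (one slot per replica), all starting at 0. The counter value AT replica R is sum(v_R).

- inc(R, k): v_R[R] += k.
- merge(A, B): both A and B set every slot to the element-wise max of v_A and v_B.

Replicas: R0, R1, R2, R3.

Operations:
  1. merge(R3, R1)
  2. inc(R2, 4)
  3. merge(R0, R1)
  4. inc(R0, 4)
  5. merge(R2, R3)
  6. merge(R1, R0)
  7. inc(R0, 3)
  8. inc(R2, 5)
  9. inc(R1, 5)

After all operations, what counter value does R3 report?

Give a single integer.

Answer: 4

Derivation:
Op 1: merge R3<->R1 -> R3=(0,0,0,0) R1=(0,0,0,0)
Op 2: inc R2 by 4 -> R2=(0,0,4,0) value=4
Op 3: merge R0<->R1 -> R0=(0,0,0,0) R1=(0,0,0,0)
Op 4: inc R0 by 4 -> R0=(4,0,0,0) value=4
Op 5: merge R2<->R3 -> R2=(0,0,4,0) R3=(0,0,4,0)
Op 6: merge R1<->R0 -> R1=(4,0,0,0) R0=(4,0,0,0)
Op 7: inc R0 by 3 -> R0=(7,0,0,0) value=7
Op 8: inc R2 by 5 -> R2=(0,0,9,0) value=9
Op 9: inc R1 by 5 -> R1=(4,5,0,0) value=9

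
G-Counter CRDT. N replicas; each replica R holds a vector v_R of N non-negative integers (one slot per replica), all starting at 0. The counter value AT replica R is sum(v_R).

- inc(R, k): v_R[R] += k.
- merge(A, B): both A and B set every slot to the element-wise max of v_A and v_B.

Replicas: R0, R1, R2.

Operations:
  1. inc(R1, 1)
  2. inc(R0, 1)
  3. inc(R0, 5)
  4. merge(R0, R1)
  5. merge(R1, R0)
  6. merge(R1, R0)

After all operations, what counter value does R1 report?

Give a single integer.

Op 1: inc R1 by 1 -> R1=(0,1,0) value=1
Op 2: inc R0 by 1 -> R0=(1,0,0) value=1
Op 3: inc R0 by 5 -> R0=(6,0,0) value=6
Op 4: merge R0<->R1 -> R0=(6,1,0) R1=(6,1,0)
Op 5: merge R1<->R0 -> R1=(6,1,0) R0=(6,1,0)
Op 6: merge R1<->R0 -> R1=(6,1,0) R0=(6,1,0)

Answer: 7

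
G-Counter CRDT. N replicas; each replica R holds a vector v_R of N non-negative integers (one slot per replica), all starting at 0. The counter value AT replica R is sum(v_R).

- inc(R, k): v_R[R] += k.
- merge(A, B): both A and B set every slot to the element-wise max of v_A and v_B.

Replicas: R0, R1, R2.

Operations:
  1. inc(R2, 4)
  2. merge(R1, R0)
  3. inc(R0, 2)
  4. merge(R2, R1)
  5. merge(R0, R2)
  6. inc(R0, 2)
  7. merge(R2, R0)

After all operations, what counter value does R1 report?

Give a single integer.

Op 1: inc R2 by 4 -> R2=(0,0,4) value=4
Op 2: merge R1<->R0 -> R1=(0,0,0) R0=(0,0,0)
Op 3: inc R0 by 2 -> R0=(2,0,0) value=2
Op 4: merge R2<->R1 -> R2=(0,0,4) R1=(0,0,4)
Op 5: merge R0<->R2 -> R0=(2,0,4) R2=(2,0,4)
Op 6: inc R0 by 2 -> R0=(4,0,4) value=8
Op 7: merge R2<->R0 -> R2=(4,0,4) R0=(4,0,4)

Answer: 4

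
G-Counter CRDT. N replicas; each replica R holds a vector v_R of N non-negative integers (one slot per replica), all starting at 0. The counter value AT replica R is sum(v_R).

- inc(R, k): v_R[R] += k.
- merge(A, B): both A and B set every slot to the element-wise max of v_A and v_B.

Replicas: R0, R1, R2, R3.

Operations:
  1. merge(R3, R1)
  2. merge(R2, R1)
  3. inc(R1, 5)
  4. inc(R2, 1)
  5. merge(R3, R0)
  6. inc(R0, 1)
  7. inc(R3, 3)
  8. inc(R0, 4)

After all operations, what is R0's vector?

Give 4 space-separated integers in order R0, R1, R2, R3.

Answer: 5 0 0 0

Derivation:
Op 1: merge R3<->R1 -> R3=(0,0,0,0) R1=(0,0,0,0)
Op 2: merge R2<->R1 -> R2=(0,0,0,0) R1=(0,0,0,0)
Op 3: inc R1 by 5 -> R1=(0,5,0,0) value=5
Op 4: inc R2 by 1 -> R2=(0,0,1,0) value=1
Op 5: merge R3<->R0 -> R3=(0,0,0,0) R0=(0,0,0,0)
Op 6: inc R0 by 1 -> R0=(1,0,0,0) value=1
Op 7: inc R3 by 3 -> R3=(0,0,0,3) value=3
Op 8: inc R0 by 4 -> R0=(5,0,0,0) value=5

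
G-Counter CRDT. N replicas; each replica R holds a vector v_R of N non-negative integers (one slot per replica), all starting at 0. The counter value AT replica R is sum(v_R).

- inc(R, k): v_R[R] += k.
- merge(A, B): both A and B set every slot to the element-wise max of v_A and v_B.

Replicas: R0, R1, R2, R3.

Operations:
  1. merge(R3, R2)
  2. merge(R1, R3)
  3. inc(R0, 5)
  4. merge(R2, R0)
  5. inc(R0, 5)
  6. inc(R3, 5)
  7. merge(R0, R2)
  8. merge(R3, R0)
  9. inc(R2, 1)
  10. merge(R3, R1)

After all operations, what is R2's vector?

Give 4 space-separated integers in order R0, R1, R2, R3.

Answer: 10 0 1 0

Derivation:
Op 1: merge R3<->R2 -> R3=(0,0,0,0) R2=(0,0,0,0)
Op 2: merge R1<->R3 -> R1=(0,0,0,0) R3=(0,0,0,0)
Op 3: inc R0 by 5 -> R0=(5,0,0,0) value=5
Op 4: merge R2<->R0 -> R2=(5,0,0,0) R0=(5,0,0,0)
Op 5: inc R0 by 5 -> R0=(10,0,0,0) value=10
Op 6: inc R3 by 5 -> R3=(0,0,0,5) value=5
Op 7: merge R0<->R2 -> R0=(10,0,0,0) R2=(10,0,0,0)
Op 8: merge R3<->R0 -> R3=(10,0,0,5) R0=(10,0,0,5)
Op 9: inc R2 by 1 -> R2=(10,0,1,0) value=11
Op 10: merge R3<->R1 -> R3=(10,0,0,5) R1=(10,0,0,5)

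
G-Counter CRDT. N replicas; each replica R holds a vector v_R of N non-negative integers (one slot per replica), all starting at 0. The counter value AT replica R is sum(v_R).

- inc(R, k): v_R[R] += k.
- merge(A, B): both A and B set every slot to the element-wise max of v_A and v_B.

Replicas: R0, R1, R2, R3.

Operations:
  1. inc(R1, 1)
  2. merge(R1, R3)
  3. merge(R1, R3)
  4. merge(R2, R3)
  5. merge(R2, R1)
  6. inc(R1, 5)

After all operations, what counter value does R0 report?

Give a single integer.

Op 1: inc R1 by 1 -> R1=(0,1,0,0) value=1
Op 2: merge R1<->R3 -> R1=(0,1,0,0) R3=(0,1,0,0)
Op 3: merge R1<->R3 -> R1=(0,1,0,0) R3=(0,1,0,0)
Op 4: merge R2<->R3 -> R2=(0,1,0,0) R3=(0,1,0,0)
Op 5: merge R2<->R1 -> R2=(0,1,0,0) R1=(0,1,0,0)
Op 6: inc R1 by 5 -> R1=(0,6,0,0) value=6

Answer: 0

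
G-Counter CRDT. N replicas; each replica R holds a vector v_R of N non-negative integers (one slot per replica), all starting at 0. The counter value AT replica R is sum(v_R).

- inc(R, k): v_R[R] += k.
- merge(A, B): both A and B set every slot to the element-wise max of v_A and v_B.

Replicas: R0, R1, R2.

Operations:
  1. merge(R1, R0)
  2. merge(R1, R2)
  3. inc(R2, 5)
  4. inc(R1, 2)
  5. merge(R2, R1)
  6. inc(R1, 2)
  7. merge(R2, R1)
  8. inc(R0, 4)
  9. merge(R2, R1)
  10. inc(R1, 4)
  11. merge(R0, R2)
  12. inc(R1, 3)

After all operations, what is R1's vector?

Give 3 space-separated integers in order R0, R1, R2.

Answer: 0 11 5

Derivation:
Op 1: merge R1<->R0 -> R1=(0,0,0) R0=(0,0,0)
Op 2: merge R1<->R2 -> R1=(0,0,0) R2=(0,0,0)
Op 3: inc R2 by 5 -> R2=(0,0,5) value=5
Op 4: inc R1 by 2 -> R1=(0,2,0) value=2
Op 5: merge R2<->R1 -> R2=(0,2,5) R1=(0,2,5)
Op 6: inc R1 by 2 -> R1=(0,4,5) value=9
Op 7: merge R2<->R1 -> R2=(0,4,5) R1=(0,4,5)
Op 8: inc R0 by 4 -> R0=(4,0,0) value=4
Op 9: merge R2<->R1 -> R2=(0,4,5) R1=(0,4,5)
Op 10: inc R1 by 4 -> R1=(0,8,5) value=13
Op 11: merge R0<->R2 -> R0=(4,4,5) R2=(4,4,5)
Op 12: inc R1 by 3 -> R1=(0,11,5) value=16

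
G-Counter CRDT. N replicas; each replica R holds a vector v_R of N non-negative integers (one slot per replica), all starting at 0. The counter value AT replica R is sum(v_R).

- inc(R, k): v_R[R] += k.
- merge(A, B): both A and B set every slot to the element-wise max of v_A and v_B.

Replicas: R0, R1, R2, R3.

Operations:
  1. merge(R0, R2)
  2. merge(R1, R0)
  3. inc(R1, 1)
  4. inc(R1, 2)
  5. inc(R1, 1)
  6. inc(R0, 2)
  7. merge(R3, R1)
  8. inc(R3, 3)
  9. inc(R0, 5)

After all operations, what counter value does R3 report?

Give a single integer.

Op 1: merge R0<->R2 -> R0=(0,0,0,0) R2=(0,0,0,0)
Op 2: merge R1<->R0 -> R1=(0,0,0,0) R0=(0,0,0,0)
Op 3: inc R1 by 1 -> R1=(0,1,0,0) value=1
Op 4: inc R1 by 2 -> R1=(0,3,0,0) value=3
Op 5: inc R1 by 1 -> R1=(0,4,0,0) value=4
Op 6: inc R0 by 2 -> R0=(2,0,0,0) value=2
Op 7: merge R3<->R1 -> R3=(0,4,0,0) R1=(0,4,0,0)
Op 8: inc R3 by 3 -> R3=(0,4,0,3) value=7
Op 9: inc R0 by 5 -> R0=(7,0,0,0) value=7

Answer: 7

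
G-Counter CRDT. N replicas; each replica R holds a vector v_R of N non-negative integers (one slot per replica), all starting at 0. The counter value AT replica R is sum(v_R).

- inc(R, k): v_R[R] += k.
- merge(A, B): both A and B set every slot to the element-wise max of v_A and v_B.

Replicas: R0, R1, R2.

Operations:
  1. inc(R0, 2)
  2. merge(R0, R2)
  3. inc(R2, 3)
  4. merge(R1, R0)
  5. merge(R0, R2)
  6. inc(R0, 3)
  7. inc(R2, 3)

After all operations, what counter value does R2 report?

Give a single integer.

Answer: 8

Derivation:
Op 1: inc R0 by 2 -> R0=(2,0,0) value=2
Op 2: merge R0<->R2 -> R0=(2,0,0) R2=(2,0,0)
Op 3: inc R2 by 3 -> R2=(2,0,3) value=5
Op 4: merge R1<->R0 -> R1=(2,0,0) R0=(2,0,0)
Op 5: merge R0<->R2 -> R0=(2,0,3) R2=(2,0,3)
Op 6: inc R0 by 3 -> R0=(5,0,3) value=8
Op 7: inc R2 by 3 -> R2=(2,0,6) value=8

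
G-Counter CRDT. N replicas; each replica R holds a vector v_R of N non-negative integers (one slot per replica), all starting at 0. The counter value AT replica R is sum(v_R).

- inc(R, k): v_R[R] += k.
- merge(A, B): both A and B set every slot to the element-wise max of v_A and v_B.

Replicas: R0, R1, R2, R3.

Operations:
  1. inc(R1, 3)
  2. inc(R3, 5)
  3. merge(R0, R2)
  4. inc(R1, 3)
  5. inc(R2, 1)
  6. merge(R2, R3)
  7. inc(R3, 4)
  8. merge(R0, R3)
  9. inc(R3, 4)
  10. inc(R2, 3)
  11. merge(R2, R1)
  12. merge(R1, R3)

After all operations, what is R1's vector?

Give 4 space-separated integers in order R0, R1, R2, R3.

Op 1: inc R1 by 3 -> R1=(0,3,0,0) value=3
Op 2: inc R3 by 5 -> R3=(0,0,0,5) value=5
Op 3: merge R0<->R2 -> R0=(0,0,0,0) R2=(0,0,0,0)
Op 4: inc R1 by 3 -> R1=(0,6,0,0) value=6
Op 5: inc R2 by 1 -> R2=(0,0,1,0) value=1
Op 6: merge R2<->R3 -> R2=(0,0,1,5) R3=(0,0,1,5)
Op 7: inc R3 by 4 -> R3=(0,0,1,9) value=10
Op 8: merge R0<->R3 -> R0=(0,0,1,9) R3=(0,0,1,9)
Op 9: inc R3 by 4 -> R3=(0,0,1,13) value=14
Op 10: inc R2 by 3 -> R2=(0,0,4,5) value=9
Op 11: merge R2<->R1 -> R2=(0,6,4,5) R1=(0,6,4,5)
Op 12: merge R1<->R3 -> R1=(0,6,4,13) R3=(0,6,4,13)

Answer: 0 6 4 13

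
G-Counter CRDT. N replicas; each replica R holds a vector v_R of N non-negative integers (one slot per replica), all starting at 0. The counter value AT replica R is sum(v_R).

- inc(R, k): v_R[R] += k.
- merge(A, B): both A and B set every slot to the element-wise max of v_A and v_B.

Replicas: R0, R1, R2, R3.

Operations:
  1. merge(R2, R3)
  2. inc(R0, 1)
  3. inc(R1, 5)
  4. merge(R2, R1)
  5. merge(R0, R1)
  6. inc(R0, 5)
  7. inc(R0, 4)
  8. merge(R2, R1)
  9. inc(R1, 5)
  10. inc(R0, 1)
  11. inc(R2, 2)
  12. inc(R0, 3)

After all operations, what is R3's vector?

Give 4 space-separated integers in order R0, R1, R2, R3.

Op 1: merge R2<->R3 -> R2=(0,0,0,0) R3=(0,0,0,0)
Op 2: inc R0 by 1 -> R0=(1,0,0,0) value=1
Op 3: inc R1 by 5 -> R1=(0,5,0,0) value=5
Op 4: merge R2<->R1 -> R2=(0,5,0,0) R1=(0,5,0,0)
Op 5: merge R0<->R1 -> R0=(1,5,0,0) R1=(1,5,0,0)
Op 6: inc R0 by 5 -> R0=(6,5,0,0) value=11
Op 7: inc R0 by 4 -> R0=(10,5,0,0) value=15
Op 8: merge R2<->R1 -> R2=(1,5,0,0) R1=(1,5,0,0)
Op 9: inc R1 by 5 -> R1=(1,10,0,0) value=11
Op 10: inc R0 by 1 -> R0=(11,5,0,0) value=16
Op 11: inc R2 by 2 -> R2=(1,5,2,0) value=8
Op 12: inc R0 by 3 -> R0=(14,5,0,0) value=19

Answer: 0 0 0 0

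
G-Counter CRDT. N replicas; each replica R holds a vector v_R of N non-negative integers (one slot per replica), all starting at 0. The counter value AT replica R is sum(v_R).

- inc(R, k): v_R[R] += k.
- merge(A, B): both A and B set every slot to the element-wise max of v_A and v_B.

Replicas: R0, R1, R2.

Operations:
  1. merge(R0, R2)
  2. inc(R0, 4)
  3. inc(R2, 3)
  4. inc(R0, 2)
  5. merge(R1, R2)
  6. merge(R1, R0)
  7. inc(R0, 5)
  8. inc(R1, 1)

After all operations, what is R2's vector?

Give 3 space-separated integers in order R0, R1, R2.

Op 1: merge R0<->R2 -> R0=(0,0,0) R2=(0,0,0)
Op 2: inc R0 by 4 -> R0=(4,0,0) value=4
Op 3: inc R2 by 3 -> R2=(0,0,3) value=3
Op 4: inc R0 by 2 -> R0=(6,0,0) value=6
Op 5: merge R1<->R2 -> R1=(0,0,3) R2=(0,0,3)
Op 6: merge R1<->R0 -> R1=(6,0,3) R0=(6,0,3)
Op 7: inc R0 by 5 -> R0=(11,0,3) value=14
Op 8: inc R1 by 1 -> R1=(6,1,3) value=10

Answer: 0 0 3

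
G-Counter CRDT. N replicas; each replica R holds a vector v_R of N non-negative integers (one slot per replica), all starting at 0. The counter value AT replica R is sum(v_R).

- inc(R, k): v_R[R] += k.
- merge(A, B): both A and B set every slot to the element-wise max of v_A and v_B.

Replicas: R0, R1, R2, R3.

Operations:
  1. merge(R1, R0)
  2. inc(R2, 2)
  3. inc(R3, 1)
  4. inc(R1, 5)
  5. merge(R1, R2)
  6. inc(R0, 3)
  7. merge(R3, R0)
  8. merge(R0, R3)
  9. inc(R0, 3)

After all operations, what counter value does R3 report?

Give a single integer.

Op 1: merge R1<->R0 -> R1=(0,0,0,0) R0=(0,0,0,0)
Op 2: inc R2 by 2 -> R2=(0,0,2,0) value=2
Op 3: inc R3 by 1 -> R3=(0,0,0,1) value=1
Op 4: inc R1 by 5 -> R1=(0,5,0,0) value=5
Op 5: merge R1<->R2 -> R1=(0,5,2,0) R2=(0,5,2,0)
Op 6: inc R0 by 3 -> R0=(3,0,0,0) value=3
Op 7: merge R3<->R0 -> R3=(3,0,0,1) R0=(3,0,0,1)
Op 8: merge R0<->R3 -> R0=(3,0,0,1) R3=(3,0,0,1)
Op 9: inc R0 by 3 -> R0=(6,0,0,1) value=7

Answer: 4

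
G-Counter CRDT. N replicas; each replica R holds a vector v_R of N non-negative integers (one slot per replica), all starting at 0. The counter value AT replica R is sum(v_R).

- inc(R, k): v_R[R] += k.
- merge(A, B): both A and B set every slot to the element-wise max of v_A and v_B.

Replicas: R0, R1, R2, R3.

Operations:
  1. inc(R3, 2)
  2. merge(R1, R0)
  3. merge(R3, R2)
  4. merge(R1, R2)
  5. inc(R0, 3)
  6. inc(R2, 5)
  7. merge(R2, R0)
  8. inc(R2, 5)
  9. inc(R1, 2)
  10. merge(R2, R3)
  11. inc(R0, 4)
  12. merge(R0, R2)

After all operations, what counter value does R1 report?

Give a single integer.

Answer: 4

Derivation:
Op 1: inc R3 by 2 -> R3=(0,0,0,2) value=2
Op 2: merge R1<->R0 -> R1=(0,0,0,0) R0=(0,0,0,0)
Op 3: merge R3<->R2 -> R3=(0,0,0,2) R2=(0,0,0,2)
Op 4: merge R1<->R2 -> R1=(0,0,0,2) R2=(0,0,0,2)
Op 5: inc R0 by 3 -> R0=(3,0,0,0) value=3
Op 6: inc R2 by 5 -> R2=(0,0,5,2) value=7
Op 7: merge R2<->R0 -> R2=(3,0,5,2) R0=(3,0,5,2)
Op 8: inc R2 by 5 -> R2=(3,0,10,2) value=15
Op 9: inc R1 by 2 -> R1=(0,2,0,2) value=4
Op 10: merge R2<->R3 -> R2=(3,0,10,2) R3=(3,0,10,2)
Op 11: inc R0 by 4 -> R0=(7,0,5,2) value=14
Op 12: merge R0<->R2 -> R0=(7,0,10,2) R2=(7,0,10,2)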